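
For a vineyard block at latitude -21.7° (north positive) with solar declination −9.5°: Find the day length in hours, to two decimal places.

12.51 hours

cos H_s = −tan(-21.7°) · tan(-9.5°) = -0.0666, so H_s = arccos(-0.0666) = 93.82°.
Day length = 2 H_s / 15° h⁻¹ = 187.64° / 15 = 12.509 h.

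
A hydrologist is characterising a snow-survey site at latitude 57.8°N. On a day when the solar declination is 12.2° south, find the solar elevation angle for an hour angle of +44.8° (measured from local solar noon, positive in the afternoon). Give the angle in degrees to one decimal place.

11.0°

cos θ_z = sin φ sin δ + cos φ cos δ cos H = (0.8462)(-0.2113) + (0.5329)(0.9774)(0.7096) = 0.1908.
θ_z = arccos(0.1908) = 79.00°, so the elevation is 90° − 79.00° = 11.00°.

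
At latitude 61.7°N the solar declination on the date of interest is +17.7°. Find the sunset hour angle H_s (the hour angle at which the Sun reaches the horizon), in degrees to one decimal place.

−tan φ tan δ = −(1.8572)(0.3191) = -0.5926; H_s = arccos(-0.5926) = 126.34°.

126.3°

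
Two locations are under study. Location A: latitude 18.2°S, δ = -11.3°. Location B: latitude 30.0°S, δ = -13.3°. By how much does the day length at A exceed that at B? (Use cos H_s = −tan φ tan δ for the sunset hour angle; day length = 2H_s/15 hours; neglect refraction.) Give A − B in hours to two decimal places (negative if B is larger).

-0.54 h

A: H_s = arccos(−tan -18.2° · tan -11.3°) = 93.77°, so 2H_s/15 = 12.5027 h.
B: H_s = arccos(−tan -30.0° · tan -13.3°) = 97.84°, so 2H_s/15 = 13.0453 h.
A − B = 12.5027 − 13.0453 = -0.5426 h.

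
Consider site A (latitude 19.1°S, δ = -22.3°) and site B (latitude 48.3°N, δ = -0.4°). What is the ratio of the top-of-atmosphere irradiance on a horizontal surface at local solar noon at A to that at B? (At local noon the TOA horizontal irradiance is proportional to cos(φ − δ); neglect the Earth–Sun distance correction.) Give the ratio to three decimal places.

1.513

A: cos θ_z = cos(-19.1° − (-22.3°)) = 0.9984.
B: cos θ_z = cos(48.3° − (-0.4°)) = 0.6600.
Ratio A/B = 0.9984 / 0.6600 = 1.5127.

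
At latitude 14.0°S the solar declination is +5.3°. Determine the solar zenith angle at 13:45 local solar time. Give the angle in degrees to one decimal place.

32.4°

Hour angle H = 15° × (13.75 − 12) = 26.25°.
cos θ_z = sin φ sin δ + cos φ cos δ cos H = (-0.2419)(0.0924) + (0.9703)(0.9957)(0.8969) = 0.8442.
θ_z = arccos(0.8442) = 32.41°.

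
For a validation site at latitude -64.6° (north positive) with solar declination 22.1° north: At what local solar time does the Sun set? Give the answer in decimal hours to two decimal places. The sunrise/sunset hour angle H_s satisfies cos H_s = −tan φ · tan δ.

14.08 h

−tan φ tan δ = −(-2.1060)(0.4061) = 0.8552; H_s = arccos(0.8552) = 31.22°.
Sunset is at 12 + H_s/15 = 12 + 2.081 = 14.081 h local solar time.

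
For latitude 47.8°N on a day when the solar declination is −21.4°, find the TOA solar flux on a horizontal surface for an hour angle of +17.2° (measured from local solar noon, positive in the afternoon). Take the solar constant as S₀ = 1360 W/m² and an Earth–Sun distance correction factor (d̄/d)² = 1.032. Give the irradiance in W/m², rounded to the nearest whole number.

With φ = 47.8°, δ = -21.4°, H = 17.20°: sin φ sin δ = -0.2703, cos φ cos δ cos H = 0.5974, so cos θ_z = 0.3271.
Top-of-atmosphere irradiance = S₀ (d̄/d)² cos θ_z = 1360 × 1.032 × 0.3271 = 459.09 W/m².

459 W/m²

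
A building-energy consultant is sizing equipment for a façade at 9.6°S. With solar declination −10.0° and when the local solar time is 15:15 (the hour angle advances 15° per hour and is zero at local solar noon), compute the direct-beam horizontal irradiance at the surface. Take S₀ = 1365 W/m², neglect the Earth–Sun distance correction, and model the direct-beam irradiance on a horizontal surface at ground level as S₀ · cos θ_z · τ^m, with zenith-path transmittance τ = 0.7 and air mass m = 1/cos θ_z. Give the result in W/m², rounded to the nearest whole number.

536 W/m²

Hour angle H = 15° × (15.25 − 12) = 48.75°.
cos θ_z = sin φ sin δ + cos φ cos δ cos H = (-0.1668)(-0.1736) + (0.9860)(0.9848)(0.6593) = 0.6691.
Air mass m = 1/cos θ_z = 1/0.6691 = 1.495; τ^m = 0.7^1.495 = 0.5867.
Surface direct beam = 1365 × 0.6691 × 0.5867 = 535.85 W/m².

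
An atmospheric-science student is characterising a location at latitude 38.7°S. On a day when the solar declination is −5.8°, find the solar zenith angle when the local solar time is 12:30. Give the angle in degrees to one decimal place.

33.6°

Hour angle H = 15° × (12.5 − 12) = 7.50°.
With φ = -38.7°, δ = -5.8°, H = 7.50°: sin φ sin δ = 0.0632, cos φ cos δ cos H = 0.7698, so cos θ_z = 0.8330.
θ_z = arccos(0.8330) = 33.59°.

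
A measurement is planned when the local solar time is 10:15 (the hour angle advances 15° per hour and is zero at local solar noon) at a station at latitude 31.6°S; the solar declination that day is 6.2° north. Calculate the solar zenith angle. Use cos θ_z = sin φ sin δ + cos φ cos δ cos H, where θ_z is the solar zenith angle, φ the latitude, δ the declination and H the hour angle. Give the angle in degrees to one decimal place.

45.3°

Hour angle H = 15° × (10.25 − 12) = -26.25°.
cos θ_z = sin φ sin δ + cos φ cos δ cos H = (-0.5240)(0.1080) + (0.8517)(0.9942)(0.8969) = 0.7029.
θ_z = arccos(0.7029) = 45.34°.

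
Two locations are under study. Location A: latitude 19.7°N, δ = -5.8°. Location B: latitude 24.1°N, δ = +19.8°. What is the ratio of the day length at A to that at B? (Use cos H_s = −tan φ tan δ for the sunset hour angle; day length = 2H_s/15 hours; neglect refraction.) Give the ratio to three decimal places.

0.886

A: H_s = arccos(−tan 19.7° · tan -5.8°) = 87.92°, so 2H_s/15 = 11.7227 h.
B: H_s = arccos(−tan 24.1° · tan 19.8°) = 99.27°, so 2H_s/15 = 13.2360 h.
Ratio A/B = 11.7227 / 13.2360 = 0.8857.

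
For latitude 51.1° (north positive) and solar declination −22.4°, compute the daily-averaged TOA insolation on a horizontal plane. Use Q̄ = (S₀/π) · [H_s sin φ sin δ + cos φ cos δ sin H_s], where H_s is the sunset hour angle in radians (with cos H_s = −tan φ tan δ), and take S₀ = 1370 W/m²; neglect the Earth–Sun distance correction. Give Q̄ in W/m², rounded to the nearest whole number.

84 W/m²

cos H_s = −tan(51.1°) · tan(-22.4°) = 0.5108, so H_s = arccos(0.5108) = 59.28°. In radians, H_s = 1.0346.
H_s sin φ sin δ = 1.0346 × 0.7782 × -0.3811 = -0.3068.
cos φ cos δ sin H_s = 0.6280 × 0.9245 × 0.8597 = 0.4991.
Q̄ = (1370/π) × (-0.3068 + 0.4991) = 436.08 × 0.1923 = 83.86 W/m².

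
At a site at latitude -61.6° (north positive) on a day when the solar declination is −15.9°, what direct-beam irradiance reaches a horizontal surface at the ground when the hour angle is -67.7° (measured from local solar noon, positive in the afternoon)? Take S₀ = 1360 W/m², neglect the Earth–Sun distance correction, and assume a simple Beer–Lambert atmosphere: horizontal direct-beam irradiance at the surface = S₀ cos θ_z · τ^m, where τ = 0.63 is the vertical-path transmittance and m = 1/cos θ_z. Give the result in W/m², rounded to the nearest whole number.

With φ = -61.6°, δ = -15.9°, H = -67.70°: sin φ sin δ = 0.2410, cos φ cos δ cos H = 0.1736, so cos θ_z = 0.4146.
Air mass m = 1/cos θ_z = 1/0.4146 = 2.412; τ^m = 0.63^2.412 = 0.3281.
Surface direct beam = 1360 × 0.4146 × 0.3281 = 185.00 W/m².

185 W/m²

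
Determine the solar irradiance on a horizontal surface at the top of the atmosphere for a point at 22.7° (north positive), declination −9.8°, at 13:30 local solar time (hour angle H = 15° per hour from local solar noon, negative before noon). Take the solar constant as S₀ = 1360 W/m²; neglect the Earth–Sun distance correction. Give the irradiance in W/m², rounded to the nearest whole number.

1053 W/m²

Hour angle H = 15° × (13.5 − 12) = 22.50°.
cos θ_z = sin(22.7°) sin(-9.8°) + cos(22.7°) cos(-9.8°) cos(22.50°) = -0.0657 + 0.8399 = 0.7742.
Top-of-atmosphere irradiance = S₀ cos θ_z = 1360 × 0.7742 = 1052.91 W/m².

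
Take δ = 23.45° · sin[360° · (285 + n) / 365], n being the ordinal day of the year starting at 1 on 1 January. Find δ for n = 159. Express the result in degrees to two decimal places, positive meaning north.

+22.93°

360 × (285 + 159) / 365 = 437.918°; sin(437.918°) = 0.9778.
δ = 23.45 × 0.9778 = 22.929° ≈ +22.93°.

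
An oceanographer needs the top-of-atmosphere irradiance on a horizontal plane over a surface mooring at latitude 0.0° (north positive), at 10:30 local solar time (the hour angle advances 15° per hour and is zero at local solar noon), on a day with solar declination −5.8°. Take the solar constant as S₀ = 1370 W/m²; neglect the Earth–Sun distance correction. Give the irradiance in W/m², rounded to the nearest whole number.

1259 W/m²

Hour angle H = 15° × (10.5 − 12) = -22.50°.
cos θ_z = sin φ sin δ + cos φ cos δ cos H = (0.0000)(-0.1011) + (1.0000)(0.9949)(0.9239) = 0.9192.
Top-of-atmosphere irradiance = S₀ cos θ_z = 1370 × 0.9192 = 1259.30 W/m².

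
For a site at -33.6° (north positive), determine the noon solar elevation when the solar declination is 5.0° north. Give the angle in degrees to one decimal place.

At local solar noon the hour angle is zero, so the elevation is 90° − |φ − δ| = 90° − |-33.6° − (5.0°)| = 90° − 38.6° = 51.4°.

51.4°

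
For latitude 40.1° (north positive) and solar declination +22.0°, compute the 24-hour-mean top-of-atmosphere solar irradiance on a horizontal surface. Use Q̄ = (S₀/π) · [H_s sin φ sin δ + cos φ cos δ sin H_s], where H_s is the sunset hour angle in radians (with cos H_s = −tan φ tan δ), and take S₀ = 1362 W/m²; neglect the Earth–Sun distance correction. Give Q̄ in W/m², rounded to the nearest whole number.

490 W/m²

The sunset hour angle satisfies cos H_s = −tan φ tan δ = -0.3402, giving H_s = 109.89°. In radians, H_s = 1.9179.
H_s sin φ sin δ = 1.9179 × 0.6441 × 0.3746 = 0.4628.
cos φ cos δ sin H_s = 0.7649 × 0.9272 × 0.9404 = 0.6669.
Q̄ = (1362/π) × (0.4628 + 0.6669) = 433.54 × 1.1297 = 489.77 W/m².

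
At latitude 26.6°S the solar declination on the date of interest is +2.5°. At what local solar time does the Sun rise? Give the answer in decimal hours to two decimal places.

−tan φ tan δ = −(-0.5008)(0.0437) = 0.0219; H_s = arccos(0.0219) = 88.75°.
Sunrise is at 12 − H_s/15 = 12 − 5.917 = 6.083 h local solar time.

6.08 h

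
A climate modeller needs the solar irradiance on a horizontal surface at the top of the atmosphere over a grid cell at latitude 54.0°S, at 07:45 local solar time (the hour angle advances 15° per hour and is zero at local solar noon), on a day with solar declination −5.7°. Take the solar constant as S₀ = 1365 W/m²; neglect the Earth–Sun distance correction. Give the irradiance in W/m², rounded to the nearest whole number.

Hour angle H = 15° × (7.75 − 12) = -63.75°.
cos θ_z = sin(-54.0°) sin(-5.7°) + cos(-54.0°) cos(-5.7°) cos(-63.75°) = 0.0804 + 0.2587 = 0.3391.
Top-of-atmosphere irradiance = S₀ cos θ_z = 1365 × 0.3391 = 462.87 W/m².

463 W/m²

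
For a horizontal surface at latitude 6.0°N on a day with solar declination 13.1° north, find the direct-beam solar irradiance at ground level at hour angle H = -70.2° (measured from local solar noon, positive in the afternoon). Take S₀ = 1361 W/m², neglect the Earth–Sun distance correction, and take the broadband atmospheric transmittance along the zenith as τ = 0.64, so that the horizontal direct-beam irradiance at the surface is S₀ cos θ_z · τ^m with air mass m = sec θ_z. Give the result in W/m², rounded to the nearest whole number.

cos θ_z = sin(6.0°) sin(13.1°) + cos(6.0°) cos(13.1°) cos(-70.20°) = 0.0237 + 0.3281 = 0.3518.
Air mass m = 1/cos θ_z = 1/0.3518 = 2.843; τ^m = 0.64^2.843 = 0.2812.
Surface direct beam = 1361 × 0.3518 × 0.2812 = 134.64 W/m².

135 W/m²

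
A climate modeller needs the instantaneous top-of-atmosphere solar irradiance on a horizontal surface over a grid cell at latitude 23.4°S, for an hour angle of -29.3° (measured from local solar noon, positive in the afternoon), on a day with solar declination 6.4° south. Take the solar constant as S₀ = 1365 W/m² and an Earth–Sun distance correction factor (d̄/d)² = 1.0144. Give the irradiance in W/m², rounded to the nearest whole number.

With φ = -23.4°, δ = -6.4°, H = -29.30°: sin φ sin δ = 0.0443, cos φ cos δ cos H = 0.7954, so cos θ_z = 0.8397.
Top-of-atmosphere irradiance = S₀ (d̄/d)² cos θ_z = 1365 × 1.0144 × 0.8397 = 1162.70 W/m².

1163 W/m²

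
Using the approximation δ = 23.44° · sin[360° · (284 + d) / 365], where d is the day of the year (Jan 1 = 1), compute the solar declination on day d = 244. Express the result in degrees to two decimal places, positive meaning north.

360 × (284 + 244) / 365 = 520.767°; sin(520.767°) = 0.3294.
δ = 23.44 × 0.3294 = 7.721° ≈ +7.72°.

+7.72°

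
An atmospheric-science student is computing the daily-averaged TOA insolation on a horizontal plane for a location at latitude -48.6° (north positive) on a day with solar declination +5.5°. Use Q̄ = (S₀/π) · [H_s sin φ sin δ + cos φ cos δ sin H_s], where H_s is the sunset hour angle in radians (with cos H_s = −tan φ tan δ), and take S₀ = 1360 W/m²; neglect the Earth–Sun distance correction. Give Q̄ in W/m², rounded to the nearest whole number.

cos H_s = −tan(-48.6°) · tan(5.5°) = 0.1092, so H_s = arccos(0.1092) = 83.73°. In radians, H_s = 1.4614.
H_s sin φ sin δ = 1.4614 × -0.7501 × 0.0958 = -0.1050.
cos φ cos δ sin H_s = 0.6613 × 0.9954 × 0.9940 = 0.6543.
Q̄ = (1360/π) × (-0.1050 + 0.6543) = 432.90 × 0.5493 = 237.79 W/m².

238 W/m²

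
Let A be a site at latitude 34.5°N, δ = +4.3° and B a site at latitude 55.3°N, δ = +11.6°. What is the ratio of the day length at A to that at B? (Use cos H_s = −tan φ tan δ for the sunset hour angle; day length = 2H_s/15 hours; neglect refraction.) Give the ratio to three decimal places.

0.867

A: H_s = arccos(−tan 34.5° · tan 4.3°) = 92.96°, so 2H_s/15 = 12.3947 h.
B: H_s = arccos(−tan 55.3° · tan 11.6°) = 107.24°, so 2H_s/15 = 14.2987 h.
Ratio A/B = 12.3947 / 14.2987 = 0.8668.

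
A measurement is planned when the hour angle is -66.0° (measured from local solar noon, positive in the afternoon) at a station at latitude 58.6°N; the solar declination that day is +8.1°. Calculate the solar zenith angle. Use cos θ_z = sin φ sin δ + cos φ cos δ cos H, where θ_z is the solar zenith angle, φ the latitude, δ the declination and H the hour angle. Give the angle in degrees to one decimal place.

cos θ_z = sin φ sin δ + cos φ cos δ cos H = (0.8536)(0.1409) + (0.5210)(0.9900)(0.4067) = 0.3300.
θ_z = arccos(0.3300) = 70.73°.

70.7°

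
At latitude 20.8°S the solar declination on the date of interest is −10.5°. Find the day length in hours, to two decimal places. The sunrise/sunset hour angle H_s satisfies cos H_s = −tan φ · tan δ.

The sunset hour angle satisfies cos H_s = −tan φ tan δ = -0.0704, giving H_s = 94.04°.
Day length = 2 H_s / 15° h⁻¹ = 188.08° / 15 = 12.539 h.

12.54 hours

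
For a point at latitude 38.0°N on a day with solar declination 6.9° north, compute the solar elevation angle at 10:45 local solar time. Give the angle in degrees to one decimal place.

54.6°

Hour angle H = 15° × (10.75 − 12) = -18.75°.
cos θ_z = sin(38.0°) sin(6.9°) + cos(38.0°) cos(6.9°) cos(-18.75°) = 0.0740 + 0.7408 = 0.8148.
θ_z = arccos(0.8148) = 35.43°, so the elevation is 90° − 35.43° = 54.57°.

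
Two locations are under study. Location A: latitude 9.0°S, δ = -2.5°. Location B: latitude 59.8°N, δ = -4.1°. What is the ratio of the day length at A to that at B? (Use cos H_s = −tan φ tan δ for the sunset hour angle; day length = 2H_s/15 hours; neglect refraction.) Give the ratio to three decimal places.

1.090

A: H_s = arccos(−tan -9.0° · tan -2.5°) = 90.40°, so 2H_s/15 = 12.0533 h.
B: H_s = arccos(−tan 59.8° · tan -4.1°) = 82.93°, so 2H_s/15 = 11.0573 h.
Ratio A/B = 12.0533 / 11.0573 = 1.0901.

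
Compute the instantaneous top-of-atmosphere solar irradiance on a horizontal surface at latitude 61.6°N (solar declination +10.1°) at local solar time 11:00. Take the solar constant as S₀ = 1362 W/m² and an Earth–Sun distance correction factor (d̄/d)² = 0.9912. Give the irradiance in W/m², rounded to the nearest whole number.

819 W/m²

Hour angle H = 15° × (11 − 12) = -15.00°.
cos θ_z = sin(61.6°) sin(10.1°) + cos(61.6°) cos(10.1°) cos(-15.00°) = 0.1543 + 0.4523 = 0.6066.
Top-of-atmosphere irradiance = S₀ (d̄/d)² cos θ_z = 1362 × 0.9912 × 0.6066 = 818.92 W/m².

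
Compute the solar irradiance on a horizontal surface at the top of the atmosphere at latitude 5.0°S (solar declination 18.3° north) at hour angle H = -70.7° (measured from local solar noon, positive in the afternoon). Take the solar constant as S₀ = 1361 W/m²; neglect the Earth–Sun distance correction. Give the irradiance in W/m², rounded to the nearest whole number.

388 W/m²

cos θ_z = sin φ sin δ + cos φ cos δ cos H = (-0.0872)(0.3140) + (0.9962)(0.9494)(0.3305) = 0.2852.
Top-of-atmosphere irradiance = S₀ cos θ_z = 1361 × 0.2852 = 388.16 W/m².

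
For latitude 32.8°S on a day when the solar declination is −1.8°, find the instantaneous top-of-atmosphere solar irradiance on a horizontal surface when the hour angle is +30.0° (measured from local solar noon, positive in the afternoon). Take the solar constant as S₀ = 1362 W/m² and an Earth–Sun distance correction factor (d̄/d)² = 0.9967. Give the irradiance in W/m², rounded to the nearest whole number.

1011 W/m²

With φ = -32.8°, δ = -1.8°, H = 30.00°: sin φ sin δ = 0.0170, cos φ cos δ cos H = 0.7276, so cos θ_z = 0.7446.
Top-of-atmosphere irradiance = S₀ (d̄/d)² cos θ_z = 1362 × 0.9967 × 0.7446 = 1010.80 W/m².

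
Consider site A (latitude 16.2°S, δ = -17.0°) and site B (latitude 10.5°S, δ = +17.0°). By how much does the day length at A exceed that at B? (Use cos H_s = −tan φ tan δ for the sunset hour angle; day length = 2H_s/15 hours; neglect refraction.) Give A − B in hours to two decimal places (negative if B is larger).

A: H_s = arccos(−tan -16.2° · tan -17.0°) = 95.10°, so 2H_s/15 = 12.6800 h.
B: H_s = arccos(−tan -10.5° · tan 17.0°) = 86.75°, so 2H_s/15 = 11.5667 h.
A − B = 12.6800 − 11.5667 = 1.1133 h.

+1.11 h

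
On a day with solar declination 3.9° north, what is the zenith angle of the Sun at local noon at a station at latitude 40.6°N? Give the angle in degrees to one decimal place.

36.7°

At local solar noon the hour angle is zero, so the zenith angle is |φ − δ| = |40.6° − (3.9°)| = 36.7°.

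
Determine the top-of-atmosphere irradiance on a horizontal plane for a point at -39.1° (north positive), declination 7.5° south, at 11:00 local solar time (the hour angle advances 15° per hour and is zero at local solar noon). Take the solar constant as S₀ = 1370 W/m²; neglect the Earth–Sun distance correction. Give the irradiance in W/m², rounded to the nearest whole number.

Hour angle H = 15° × (11 − 12) = -15.00°.
With φ = -39.1°, δ = -7.5°, H = -15.00°: sin φ sin δ = 0.0823, cos φ cos δ cos H = 0.7432, so cos θ_z = 0.8255.
Top-of-atmosphere irradiance = S₀ cos θ_z = 1370 × 0.8255 = 1130.93 W/m².

1131 W/m²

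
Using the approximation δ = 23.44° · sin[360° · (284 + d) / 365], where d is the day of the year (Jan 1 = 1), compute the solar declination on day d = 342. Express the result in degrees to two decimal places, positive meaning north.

360 × (284 + 342) / 365 = 617.425°; sin(617.425°) = -0.9760.
δ = 23.44 × -0.9760 = -22.877° ≈ -22.88°.

-22.88°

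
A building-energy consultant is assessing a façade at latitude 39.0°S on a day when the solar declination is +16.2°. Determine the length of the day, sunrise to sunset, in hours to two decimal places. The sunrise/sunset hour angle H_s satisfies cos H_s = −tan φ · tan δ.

10.19 hours

−tan φ tan δ = −(-0.8098)(0.2905) = 0.2352; H_s = arccos(0.2352) = 76.40°.
Day length = 2 H_s / 15° h⁻¹ = 152.80° / 15 = 10.187 h.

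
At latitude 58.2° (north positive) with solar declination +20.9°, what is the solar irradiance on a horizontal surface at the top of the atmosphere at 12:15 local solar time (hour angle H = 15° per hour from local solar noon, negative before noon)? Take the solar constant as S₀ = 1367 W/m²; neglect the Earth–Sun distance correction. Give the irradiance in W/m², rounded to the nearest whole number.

Hour angle H = 15° × (12.25 − 12) = 3.75°.
cos θ_z = sin φ sin δ + cos φ cos δ cos H = (0.8499)(0.3567) + (0.5270)(0.9342)(0.9979) = 0.7944.
Top-of-atmosphere irradiance = S₀ cos θ_z = 1367 × 0.7944 = 1085.94 W/m².

1086 W/m²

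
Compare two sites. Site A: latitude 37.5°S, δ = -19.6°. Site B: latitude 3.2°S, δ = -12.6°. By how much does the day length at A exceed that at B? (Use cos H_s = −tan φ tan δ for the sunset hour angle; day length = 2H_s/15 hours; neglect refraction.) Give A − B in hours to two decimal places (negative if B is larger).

A: H_s = arccos(−tan -37.5° · tan -19.6°) = 105.86°, so 2H_s/15 = 14.1147 h.
B: H_s = arccos(−tan -3.2° · tan -12.6°) = 90.72°, so 2H_s/15 = 12.0960 h.
A − B = 14.1147 − 12.0960 = 2.0187 h.

+2.02 h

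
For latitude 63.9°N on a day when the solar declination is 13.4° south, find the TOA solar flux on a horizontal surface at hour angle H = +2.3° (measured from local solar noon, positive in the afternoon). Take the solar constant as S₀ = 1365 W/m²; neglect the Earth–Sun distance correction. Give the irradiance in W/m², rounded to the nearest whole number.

300 W/m²

cos θ_z = sin(63.9°) sin(-13.4°) + cos(63.9°) cos(-13.4°) cos(2.30°) = -0.2081 + 0.4276 = 0.2195.
Top-of-atmosphere irradiance = S₀ cos θ_z = 1365 × 0.2195 = 299.62 W/m².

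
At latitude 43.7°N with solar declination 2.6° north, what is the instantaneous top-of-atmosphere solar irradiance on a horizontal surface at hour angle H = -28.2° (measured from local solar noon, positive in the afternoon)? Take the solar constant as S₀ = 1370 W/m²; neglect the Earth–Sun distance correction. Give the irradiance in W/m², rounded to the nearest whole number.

With φ = 43.7°, δ = 2.6°, H = -28.20°: sin φ sin δ = 0.0313, cos φ cos δ cos H = 0.6365, so cos θ_z = 0.6678.
Top-of-atmosphere irradiance = S₀ cos θ_z = 1370 × 0.6678 = 914.89 W/m².

915 W/m²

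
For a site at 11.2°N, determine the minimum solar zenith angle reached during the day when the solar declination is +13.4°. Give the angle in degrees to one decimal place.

2.2°

At local solar noon the hour angle is zero, so the zenith angle is |φ − δ| = |11.2° − (13.4°)| = 2.2°.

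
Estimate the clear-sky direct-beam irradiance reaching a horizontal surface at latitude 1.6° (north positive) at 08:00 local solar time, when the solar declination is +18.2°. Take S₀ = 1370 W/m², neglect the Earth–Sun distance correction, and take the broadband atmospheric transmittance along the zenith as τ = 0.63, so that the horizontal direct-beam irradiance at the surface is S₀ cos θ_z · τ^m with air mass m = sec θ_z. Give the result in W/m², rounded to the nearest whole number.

Hour angle H = 15° × (8 − 12) = -60.00°.
cos θ_z = sin(1.6°) sin(18.2°) + cos(1.6°) cos(18.2°) cos(-60.00°) = 0.0087 + 0.4748 = 0.4835.
Air mass m = 1/cos θ_z = 1/0.4835 = 2.068; τ^m = 0.63^2.068 = 0.3846.
Surface direct beam = 1370 × 0.4835 × 0.3846 = 254.76 W/m².

255 W/m²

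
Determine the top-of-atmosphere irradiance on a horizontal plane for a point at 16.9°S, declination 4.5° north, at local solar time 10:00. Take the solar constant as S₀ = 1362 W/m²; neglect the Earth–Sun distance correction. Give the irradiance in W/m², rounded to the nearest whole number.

1094 W/m²

Hour angle H = 15° × (10 − 12) = -30.00°.
cos θ_z = sin φ sin δ + cos φ cos δ cos H = (-0.2907)(0.0785) + (0.9568)(0.9969)(0.8660) = 0.8032.
Top-of-atmosphere irradiance = S₀ cos θ_z = 1362 × 0.8032 = 1093.96 W/m².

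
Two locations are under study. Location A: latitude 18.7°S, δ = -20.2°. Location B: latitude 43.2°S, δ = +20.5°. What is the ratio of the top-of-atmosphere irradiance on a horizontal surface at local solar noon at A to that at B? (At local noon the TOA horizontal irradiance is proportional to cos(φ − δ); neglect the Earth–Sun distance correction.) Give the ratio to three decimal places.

A: cos θ_z = cos(-18.7° − (-20.2°)) = 0.9997.
B: cos θ_z = cos(-43.2° − (20.5°)) = 0.4431.
Ratio A/B = 0.9997 / 0.4431 = 2.2561.

2.256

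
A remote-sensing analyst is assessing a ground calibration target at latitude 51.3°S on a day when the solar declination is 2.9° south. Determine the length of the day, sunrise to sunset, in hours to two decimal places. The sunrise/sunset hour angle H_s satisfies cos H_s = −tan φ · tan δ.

12.48 hours

The sunset hour angle satisfies cos H_s = −tan φ tan δ = -0.0632, giving H_s = 93.62°.
Day length = 2 H_s / 15° h⁻¹ = 187.24° / 15 = 12.483 h.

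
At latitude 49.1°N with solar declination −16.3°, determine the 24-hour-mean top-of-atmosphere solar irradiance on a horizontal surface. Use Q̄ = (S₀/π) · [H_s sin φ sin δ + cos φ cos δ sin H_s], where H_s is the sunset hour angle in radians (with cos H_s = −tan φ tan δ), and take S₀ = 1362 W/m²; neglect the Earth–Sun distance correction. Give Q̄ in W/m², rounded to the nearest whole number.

The sunset hour angle satisfies cos H_s = −tan φ tan δ = 0.3376, giving H_s = 70.27°. In radians, H_s = 1.2264.
H_s sin φ sin δ = 1.2264 × 0.7559 × -0.2807 = -0.2602.
cos φ cos δ sin H_s = 0.6547 × 0.9598 × 0.9413 = 0.5915.
Q̄ = (1362/π) × (-0.2602 + 0.5915) = 433.54 × 0.3313 = 143.63 W/m².

144 W/m²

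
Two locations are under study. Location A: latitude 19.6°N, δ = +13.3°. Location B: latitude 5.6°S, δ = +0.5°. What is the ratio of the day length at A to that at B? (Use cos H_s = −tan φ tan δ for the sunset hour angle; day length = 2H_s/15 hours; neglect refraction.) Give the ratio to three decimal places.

A: H_s = arccos(−tan 19.6° · tan 13.3°) = 94.83°, so 2H_s/15 = 12.6440 h.
B: H_s = arccos(−tan -5.6° · tan 0.5°) = 89.95°, so 2H_s/15 = 11.9933 h.
Ratio A/B = 12.6440 / 11.9933 = 1.0543.

1.054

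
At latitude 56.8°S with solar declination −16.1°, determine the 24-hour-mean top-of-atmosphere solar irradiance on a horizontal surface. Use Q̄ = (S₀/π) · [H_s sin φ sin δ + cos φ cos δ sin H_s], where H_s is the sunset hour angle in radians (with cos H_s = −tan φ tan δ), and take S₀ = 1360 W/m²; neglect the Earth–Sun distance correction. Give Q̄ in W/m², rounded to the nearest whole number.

cos H_s = −tan(-56.8°) · tan(-16.1°) = -0.4411, so H_s = arccos(-0.4411) = 116.17°. In radians, H_s = 2.0275.
H_s sin φ sin δ = 2.0275 × -0.8368 × -0.2773 = 0.4705.
cos φ cos δ sin H_s = 0.5476 × 0.9608 × 0.8975 = 0.4722.
Q̄ = (1360/π) × (0.4705 + 0.4722) = 432.90 × 0.9427 = 408.09 W/m².

408 W/m²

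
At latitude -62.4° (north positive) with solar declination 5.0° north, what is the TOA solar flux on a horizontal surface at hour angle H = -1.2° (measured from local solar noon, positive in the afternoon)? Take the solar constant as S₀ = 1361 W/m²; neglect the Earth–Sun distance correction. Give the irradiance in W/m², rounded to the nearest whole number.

With φ = -62.4°, δ = 5.0°, H = -1.20°: sin φ sin δ = -0.0772, cos φ cos δ cos H = 0.4614, so cos θ_z = 0.3842.
Top-of-atmosphere irradiance = S₀ cos θ_z = 1361 × 0.3842 = 522.90 W/m².

523 W/m²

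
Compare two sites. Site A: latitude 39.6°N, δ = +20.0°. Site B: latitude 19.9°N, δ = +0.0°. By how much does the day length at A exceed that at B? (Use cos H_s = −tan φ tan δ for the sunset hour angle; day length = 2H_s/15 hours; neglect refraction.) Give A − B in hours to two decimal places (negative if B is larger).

+2.34 h

A: H_s = arccos(−tan 39.6° · tan 20.0°) = 107.52°, so 2H_s/15 = 14.3360 h.
B: H_s = arccos(−tan 19.9° · tan 0.0°) = 90.00°, so 2H_s/15 = 12.0000 h.
A − B = 14.3360 − 12.0000 = 2.3360 h.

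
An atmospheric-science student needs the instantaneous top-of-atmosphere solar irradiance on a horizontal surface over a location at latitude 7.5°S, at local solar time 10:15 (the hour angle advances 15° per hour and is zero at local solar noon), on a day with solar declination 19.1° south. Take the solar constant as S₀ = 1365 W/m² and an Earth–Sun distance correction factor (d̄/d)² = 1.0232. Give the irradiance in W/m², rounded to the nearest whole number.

Hour angle H = 15° × (10.25 − 12) = -26.25°.
cos θ_z = sin(-7.5°) sin(-19.1°) + cos(-7.5°) cos(-19.1°) cos(-26.25°) = 0.0427 + 0.8402 = 0.8829.
Top-of-atmosphere irradiance = S₀ (d̄/d)² cos θ_z = 1365 × 1.0232 × 0.8829 = 1233.12 W/m².

1233 W/m²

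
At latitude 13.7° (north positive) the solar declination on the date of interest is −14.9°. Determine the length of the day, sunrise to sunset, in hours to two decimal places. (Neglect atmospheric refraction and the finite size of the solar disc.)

cos H_s = −tan(13.7°) · tan(-14.9°) = 0.0649, so H_s = arccos(0.0649) = 86.28°.
Day length = 2 H_s / 15° h⁻¹ = 172.56° / 15 = 11.504 h.

11.50 hours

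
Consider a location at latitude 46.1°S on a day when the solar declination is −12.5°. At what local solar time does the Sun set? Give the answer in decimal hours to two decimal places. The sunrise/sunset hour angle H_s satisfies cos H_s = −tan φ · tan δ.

18.89 h

cos H_s = −tan(-46.1°) · tan(-12.5°) = -0.2304, so H_s = arccos(-0.2304) = 103.32°.
Sunset is at 12 + H_s/15 = 12 + 6.888 = 18.888 h local solar time.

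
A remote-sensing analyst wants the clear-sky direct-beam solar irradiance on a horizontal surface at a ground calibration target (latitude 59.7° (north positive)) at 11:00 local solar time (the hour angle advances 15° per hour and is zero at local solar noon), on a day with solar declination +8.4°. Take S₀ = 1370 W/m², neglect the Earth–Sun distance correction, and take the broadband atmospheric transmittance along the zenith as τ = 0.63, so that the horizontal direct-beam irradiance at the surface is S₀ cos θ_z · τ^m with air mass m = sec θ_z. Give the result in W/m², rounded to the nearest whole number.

Hour angle H = 15° × (11 − 12) = -15.00°.
cos θ_z = sin(59.7°) sin(8.4°) + cos(59.7°) cos(8.4°) cos(-15.00°) = 0.1261 + 0.4821 = 0.6082.
Air mass m = 1/cos θ_z = 1/0.6082 = 1.644; τ^m = 0.63^1.644 = 0.4679.
Surface direct beam = 1370 × 0.6082 × 0.4679 = 389.87 W/m².

390 W/m²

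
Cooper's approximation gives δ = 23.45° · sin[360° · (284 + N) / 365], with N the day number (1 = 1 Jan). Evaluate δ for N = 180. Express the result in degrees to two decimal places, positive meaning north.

+23.24°

360 × (284 + 180) / 365 = 457.644°; sin(457.644°) = 0.9911.
δ = 23.45 × 0.9911 = 23.241° ≈ +23.24°.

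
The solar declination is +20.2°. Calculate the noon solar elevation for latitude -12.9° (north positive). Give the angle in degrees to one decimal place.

At local solar noon the hour angle is zero, so the elevation is 90° − |φ − δ| = 90° − |-12.9° − (20.2°)| = 90° − 33.1° = 56.9°.

56.9°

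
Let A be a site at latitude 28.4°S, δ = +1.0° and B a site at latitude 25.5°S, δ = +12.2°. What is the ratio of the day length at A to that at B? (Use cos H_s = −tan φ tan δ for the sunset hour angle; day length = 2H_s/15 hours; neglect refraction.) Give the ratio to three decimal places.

A: H_s = arccos(−tan -28.4° · tan 1.0°) = 89.46°, so 2H_s/15 = 11.9280 h.
B: H_s = arccos(−tan -25.5° · tan 12.2°) = 84.08°, so 2H_s/15 = 11.2107 h.
Ratio A/B = 11.9280 / 11.2107 = 1.0640.

1.064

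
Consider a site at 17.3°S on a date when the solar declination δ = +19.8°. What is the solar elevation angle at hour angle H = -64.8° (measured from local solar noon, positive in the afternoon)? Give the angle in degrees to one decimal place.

16.4°

cos θ_z = sin(-17.3°) sin(19.8°) + cos(-17.3°) cos(19.8°) cos(-64.80°) = -0.1007 + 0.3825 = 0.2818.
θ_z = arccos(0.2818) = 73.63°, so the elevation is 90° − 73.63° = 16.37°.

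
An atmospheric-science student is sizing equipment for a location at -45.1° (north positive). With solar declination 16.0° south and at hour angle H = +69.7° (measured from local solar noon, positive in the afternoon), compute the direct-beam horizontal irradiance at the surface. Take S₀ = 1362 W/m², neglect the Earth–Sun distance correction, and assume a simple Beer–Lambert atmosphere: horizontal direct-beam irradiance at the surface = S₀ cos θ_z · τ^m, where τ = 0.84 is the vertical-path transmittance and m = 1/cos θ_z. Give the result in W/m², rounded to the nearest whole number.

cos θ_z = sin φ sin δ + cos φ cos δ cos H = (-0.7083)(-0.2756) + (0.7059)(0.9613)(0.3469) = 0.4306.
Air mass m = 1/cos θ_z = 1/0.4306 = 2.322; τ^m = 0.84^2.322 = 0.6671.
Surface direct beam = 1362 × 0.4306 × 0.6671 = 391.24 W/m².

391 W/m²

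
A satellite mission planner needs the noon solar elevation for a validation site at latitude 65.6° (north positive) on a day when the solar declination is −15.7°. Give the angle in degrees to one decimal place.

8.7°

At local solar noon the hour angle is zero, so the elevation is 90° − |φ − δ| = 90° − |65.6° − (-15.7°)| = 90° − 81.3° = 8.7°.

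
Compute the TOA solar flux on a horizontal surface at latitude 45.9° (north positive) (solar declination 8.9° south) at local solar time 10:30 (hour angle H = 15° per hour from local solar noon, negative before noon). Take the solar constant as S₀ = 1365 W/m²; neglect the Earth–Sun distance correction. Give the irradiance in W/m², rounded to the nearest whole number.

715 W/m²

Hour angle H = 15° × (10.5 − 12) = -22.50°.
cos θ_z = sin φ sin δ + cos φ cos δ cos H = (0.7181)(-0.1547) + (0.6959)(0.9880)(0.9239) = 0.5241.
Top-of-atmosphere irradiance = S₀ cos θ_z = 1365 × 0.5241 = 715.40 W/m².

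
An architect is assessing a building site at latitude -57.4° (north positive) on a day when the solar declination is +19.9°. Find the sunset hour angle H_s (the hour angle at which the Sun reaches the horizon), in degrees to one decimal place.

55.5°

The sunset hour angle satisfies cos H_s = −tan φ tan δ = 0.5660, giving H_s = 55.53°.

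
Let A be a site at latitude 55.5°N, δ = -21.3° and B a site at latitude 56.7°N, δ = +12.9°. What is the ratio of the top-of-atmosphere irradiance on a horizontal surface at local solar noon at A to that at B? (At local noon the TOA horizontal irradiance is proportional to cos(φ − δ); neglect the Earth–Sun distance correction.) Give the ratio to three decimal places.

0.316

A: cos θ_z = cos(55.5° − (-21.3°)) = 0.2284.
B: cos θ_z = cos(56.7° − (12.9°)) = 0.7218.
Ratio A/B = 0.2284 / 0.7218 = 0.3164.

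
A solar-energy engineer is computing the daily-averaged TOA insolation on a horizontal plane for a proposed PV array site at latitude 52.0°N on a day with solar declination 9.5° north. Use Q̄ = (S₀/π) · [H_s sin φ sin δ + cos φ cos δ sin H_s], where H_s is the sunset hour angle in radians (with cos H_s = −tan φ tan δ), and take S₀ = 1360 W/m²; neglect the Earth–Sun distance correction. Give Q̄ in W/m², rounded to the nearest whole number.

−tan φ tan δ = −(1.2799)(0.1673) = -0.2141; H_s = arccos(-0.2141) = 102.36°. In radians, H_s = 1.7865.
H_s sin φ sin δ = 1.7865 × 0.7880 × 0.1650 = 0.2323.
cos φ cos δ sin H_s = 0.6157 × 0.9863 × 0.9768 = 0.5932.
Q̄ = (1360/π) × (0.2323 + 0.5932) = 432.90 × 0.8255 = 357.36 W/m².

357 W/m²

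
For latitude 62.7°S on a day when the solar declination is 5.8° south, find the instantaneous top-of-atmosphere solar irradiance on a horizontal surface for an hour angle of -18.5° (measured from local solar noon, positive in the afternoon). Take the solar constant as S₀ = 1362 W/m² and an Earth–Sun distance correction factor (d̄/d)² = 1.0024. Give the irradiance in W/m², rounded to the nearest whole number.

With φ = -62.7°, δ = -5.8°, H = -18.50°: sin φ sin δ = 0.0898, cos φ cos δ cos H = 0.4327, so cos θ_z = 0.5225.
Top-of-atmosphere irradiance = S₀ (d̄/d)² cos θ_z = 1362 × 1.0024 × 0.5225 = 713.35 W/m².

713 W/m²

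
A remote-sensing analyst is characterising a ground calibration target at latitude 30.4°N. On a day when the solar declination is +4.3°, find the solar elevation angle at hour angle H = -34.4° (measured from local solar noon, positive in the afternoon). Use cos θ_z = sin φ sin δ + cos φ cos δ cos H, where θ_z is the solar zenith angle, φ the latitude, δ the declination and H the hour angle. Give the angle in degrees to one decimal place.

With φ = 30.4°, δ = 4.3°, H = -34.40°: sin φ sin δ = 0.0379, cos φ cos δ cos H = 0.7097, so cos θ_z = 0.7476.
θ_z = arccos(0.7476) = 41.62°, so the elevation is 90° − 41.62° = 48.38°.

48.4°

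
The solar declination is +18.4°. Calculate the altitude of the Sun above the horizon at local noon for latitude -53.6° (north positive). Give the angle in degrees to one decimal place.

At local solar noon the hour angle is zero, so the elevation is 90° − |φ − δ| = 90° − |-53.6° − (18.4°)| = 90° − 72.0° = 18.0°.

18.0°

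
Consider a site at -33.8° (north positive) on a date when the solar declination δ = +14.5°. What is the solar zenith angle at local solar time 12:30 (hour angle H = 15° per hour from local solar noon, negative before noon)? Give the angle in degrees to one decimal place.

48.8°

Hour angle H = 15° × (12.5 − 12) = 7.50°.
cos θ_z = sin(-33.8°) sin(14.5°) + cos(-33.8°) cos(14.5°) cos(7.50°) = -0.1393 + 0.7976 = 0.6583.
θ_z = arccos(0.6583) = 48.83°.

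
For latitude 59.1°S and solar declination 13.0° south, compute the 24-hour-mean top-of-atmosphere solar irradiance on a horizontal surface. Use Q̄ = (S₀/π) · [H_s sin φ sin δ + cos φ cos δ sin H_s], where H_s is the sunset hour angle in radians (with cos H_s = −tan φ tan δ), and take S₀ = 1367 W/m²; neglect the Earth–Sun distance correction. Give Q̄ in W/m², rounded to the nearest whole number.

−tan φ tan δ = −(-1.6709)(-0.2309) = -0.3858; H_s = arccos(-0.3858) = 112.69°. In radians, H_s = 1.9668.
H_s sin φ sin δ = 1.9668 × -0.8581 × -0.2250 = 0.3797.
cos φ cos δ sin H_s = 0.5135 × 0.9744 × 0.9226 = 0.4616.
Q̄ = (1367/π) × (0.3797 + 0.4616) = 435.13 × 0.8413 = 366.07 W/m².

366 W/m²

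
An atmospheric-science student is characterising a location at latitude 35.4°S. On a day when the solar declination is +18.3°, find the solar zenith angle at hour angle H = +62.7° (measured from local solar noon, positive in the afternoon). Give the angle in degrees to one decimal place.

cos θ_z = sin φ sin δ + cos φ cos δ cos H = (-0.5793)(0.3140) + (0.8151)(0.9494)(0.4586) = 0.1730.
θ_z = arccos(0.1730) = 80.04°.

80.0°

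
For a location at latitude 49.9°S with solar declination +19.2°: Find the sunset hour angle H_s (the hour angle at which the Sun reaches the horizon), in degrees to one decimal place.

65.6°

−tan φ tan δ = −(-1.1875)(0.3482) = 0.4135; H_s = arccos(0.4135) = 65.58°.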